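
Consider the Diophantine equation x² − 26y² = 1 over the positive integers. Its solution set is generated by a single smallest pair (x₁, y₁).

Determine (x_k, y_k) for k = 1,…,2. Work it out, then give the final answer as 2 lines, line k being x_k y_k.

51 10
5201 1020

d=26: √d = [5; 10] (ℓ=1, odd), read p_1/q_1
a_0=5:  p_0=5·1+0=5,  q_0=5·0+1=1
a_1=10:  p_1=10·5+1=51,  q_1=10·1+0=10
(x₁, y₁) = (51, 10);  51² − 26·10² = 1 ✓
(51+10√26)^2 = 5201 + 1020√26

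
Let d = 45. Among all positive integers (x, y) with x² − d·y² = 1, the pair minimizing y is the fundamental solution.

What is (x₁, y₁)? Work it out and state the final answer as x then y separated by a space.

√45 → a₀=6, period (1,2,2,2,1,12); ℓ=6 even so k=5
step 0: (6, 1)  from 6·(1,0) + (0,1)
…
step 4: (114, 17)  from 2·(47,7) + (20,3)
step 5: (161, 24)  from 1·(114,17) + (47,7)
(x₁, y₁) = (161, 24);  161² − 45·24² = 1 ✓

161 24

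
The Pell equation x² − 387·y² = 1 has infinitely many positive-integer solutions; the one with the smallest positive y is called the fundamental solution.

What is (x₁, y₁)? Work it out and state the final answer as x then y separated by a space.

3482 177

√387 → a₀=19, period (1,2,19,2,1,38); ℓ=6 even so k=5
a_0=19:  p_0=19·1+0=19,  q_0=19·0+1=1
a_1=1:  p_1=1·19+1=20,  q_1=1·1+0=1
a_2=2:  p_2=2·20+19=59,  q_2=2·1+1=3
…
a_4=2:  p_4=2·1141+59=2341,  q_4=2·58+3=119
a_5=1:  p_5=1·2341+1141=3482,  q_5=1·119+58=177
fundamental: x₁=3482, y₁=177  (since 12124324 − 387·31329 = 1)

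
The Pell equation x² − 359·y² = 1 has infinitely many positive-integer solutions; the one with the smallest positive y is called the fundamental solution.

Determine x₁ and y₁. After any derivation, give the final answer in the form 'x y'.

√359 → a₀=18, period (1,17,1,36); ℓ=4 even so k=3
i=0: a=18 ⇒ p=18, q=1
…
i=2: a=17 ⇒ p=341, q=18
i=3: a=1 ⇒ p=360, q=19
fundamental: x₁=360, y₁=19  (since 129600 − 359·361 = 1)

360 19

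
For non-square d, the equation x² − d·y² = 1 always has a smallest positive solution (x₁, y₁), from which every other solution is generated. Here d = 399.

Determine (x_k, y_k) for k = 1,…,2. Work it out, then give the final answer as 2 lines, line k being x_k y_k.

d=399: √d = [19; 1,38] (ℓ=2, even), read p_1/q_1
i=0: a=19 ⇒ p=19, q=1
i=1: a=1 ⇒ p=20, q=1
(x₁, y₁) = (20, 1);  20² − 399·1² = 1 ✓
(x_2, y_2) = (20·20 + 399·1·1, 20·1 + 1·20) = (799, 40)

20 1
799 40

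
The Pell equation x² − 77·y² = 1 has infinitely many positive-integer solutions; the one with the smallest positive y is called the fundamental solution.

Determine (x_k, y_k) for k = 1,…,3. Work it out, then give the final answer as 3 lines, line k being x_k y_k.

351 40
246401 28080
172973151 19712120

√77 → a₀=8, period (1,3,2,3,1,16); ℓ=6 even so k=5
step 0: (8, 1)  from 8·(1,0) + (0,1)
…
step 3: (79, 9)  from 2·(35,4) + (9,1)
step 4: (272, 31)  from 3·(79,9) + (35,4)
step 5: (351, 40)  from 1·(272,31) + (79,9)
(x₁, y₁) = (351, 40);  351² − 77·40² = 1 ✓
(351+40√77)^2 = 246401 + 28080√77
(351+40√77)^3 = 172973151 + 19712120√77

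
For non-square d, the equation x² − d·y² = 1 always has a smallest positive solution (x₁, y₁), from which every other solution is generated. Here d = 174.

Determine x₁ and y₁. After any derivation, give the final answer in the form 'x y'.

d=174: √d = [13; 5,4,5,26] (ℓ=4, even), read p_3/q_3
a_0=13:  p_0=13·1+0=13,  q_0=13·0+1=1
a_1=5:  p_1=5·13+1=66,  q_1=5·1+0=5
a_2=4:  p_2=4·66+13=277,  q_2=4·5+1=21
a_3=5:  p_3=5·277+66=1451,  q_3=5·21+5=110
fundamental: x₁=1451, y₁=110  (since 2105401 − 174·12100 = 1)

1451 110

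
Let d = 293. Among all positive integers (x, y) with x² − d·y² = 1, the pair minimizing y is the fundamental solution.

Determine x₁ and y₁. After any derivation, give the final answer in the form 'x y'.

12320649 719780

√293 → a₀=17, period (8,1,1,8,34); ℓ=5 odd so k=9
i=0: a=17 ⇒ p=17, q=1
i=1: a=8 ⇒ p=137, q=8
…
i=3: a=1 ⇒ p=291, q=17
i=4: a=8 ⇒ p=2482, q=145
i=5: a=34 ⇒ p=84679, q=4947
i=6: a=8 ⇒ p=679914, q=39721
…
i=8: a=1 ⇒ p=1444507, q=84389
i=9: a=8 ⇒ p=12320649, q=719780
→ (12320649, 719780).  Check: 12320649²=151798391781201, 293·719780²=151798391781200, difference 1.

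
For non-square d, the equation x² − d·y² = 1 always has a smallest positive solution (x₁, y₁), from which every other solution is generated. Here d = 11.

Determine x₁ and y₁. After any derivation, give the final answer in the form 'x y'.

d=11: √d = [3; 3,6] (ℓ=2, even), read p_1/q_1
a_0=3:  p_0=3·1+0=3,  q_0=3·0+1=1
a_1=3:  p_1=3·3+1=10,  q_1=3·1+0=3
→ (10, 3).  Check: 10²=100, 11·3²=99, difference 1.

10 3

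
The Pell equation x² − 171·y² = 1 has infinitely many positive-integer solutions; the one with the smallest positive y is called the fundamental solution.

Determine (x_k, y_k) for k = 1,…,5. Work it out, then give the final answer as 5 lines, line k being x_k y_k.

170 13
57799 4420
19651490 1502787
6681448801 510943160
2271672940850 173719171613

d=171: √d = [13; 13,26] (ℓ=2, even), read p_1/q_1
a_0=13:  p_0=13·1+0=13,  q_0=13·0+1=1
a_1=13:  p_1=13·13+1=170,  q_1=13·1+0=13
fundamental: x₁=170, y₁=13  (since 28900 − 171·169 = 1)
(170+13√171)^2 = 57799 + 4420√171
(170+13√171)^3 = 19651490 + 1502787√171
(170+13√171)^4 = 6681448801 + 510943160√171
(170+13√171)^5 = 2271672940850 + 173719171613√171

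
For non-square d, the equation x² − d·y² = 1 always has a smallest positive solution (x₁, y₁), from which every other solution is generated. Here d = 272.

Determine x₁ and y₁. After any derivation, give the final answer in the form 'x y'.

33 2

[16; 2,32] for √272; ℓ=2 ⇒ convergent index 1
k=0  a_k=16  p_k/q_k = 16/1
k=1  a_k=2  p_k/q_k = 33/2
fundamental: x₁=33, y₁=2  (since 1089 − 272·4 = 1)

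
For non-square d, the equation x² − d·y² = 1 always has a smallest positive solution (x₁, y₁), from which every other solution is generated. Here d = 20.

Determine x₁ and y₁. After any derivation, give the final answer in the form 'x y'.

9 2

√20 → a₀=4, period (2,8); ℓ=2 even so k=1
i=0: a=4 ⇒ p=4, q=1
i=1: a=2 ⇒ p=9, q=2
fundamental: x₁=9, y₁=2  (since 81 − 20·4 = 1)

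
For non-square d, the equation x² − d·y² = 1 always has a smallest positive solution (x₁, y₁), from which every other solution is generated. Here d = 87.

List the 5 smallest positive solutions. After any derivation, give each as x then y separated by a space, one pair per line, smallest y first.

d=87: √d = [9; 3,18] (ℓ=2, even), read p_1/q_1
k=0  a_k=9  p_k/q_k = 9/1
k=1  a_k=3  p_k/q_k = 28/3
→ (28, 3).  Check: 28²=784, 87·3²=783, difference 1.
(x_2, y_2) = (28·28 + 87·3·3, 28·3 + 3·28) = (1567, 168)
(x_3, y_3) = (28·1567 + 87·3·168, 28·168 + 3·1567) = (87724, 9405)
(x_4, y_4) = (28·87724 + 87·3·9405, 28·9405 + 3·87724) = (4910977, 526512)
(x_5, y_5) = (28·4910977 + 87·3·526512, 28·526512 + 3·4910977) = (274926988, 29475267)

28 3
1567 168
87724 9405
4910977 526512
274926988 29475267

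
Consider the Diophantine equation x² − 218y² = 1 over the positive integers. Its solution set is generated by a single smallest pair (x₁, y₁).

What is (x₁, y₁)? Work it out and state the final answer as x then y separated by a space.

√218 → a₀=14, period (1,3,3,1,28); ℓ=5 odd so k=9
k=0  a_k=14  p_k/q_k = 14/1
k=1  a_k=1  p_k/q_k = 15/1
…
k=3  a_k=3  p_k/q_k = 192/13
…
k=8  a_k=3  p_k/q_k = 96370/6527
k=9  a_k=1  p_k/q_k = 126003/8534
(x₁, y₁) = (126003, 8534);  126003² − 218·8534² = 1 ✓

126003 8534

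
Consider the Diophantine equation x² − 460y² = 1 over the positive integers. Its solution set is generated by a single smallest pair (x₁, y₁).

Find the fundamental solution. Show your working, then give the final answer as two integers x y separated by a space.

2535751 118230

√460 = [21; 2,4,3,1,2,10,2,1,3,4,2,42, …], period ℓ=12 (even) → k=11
a_0=21:  p_0=21·1+0=21,  q_0=21·0+1=1
a_1=2:  p_1=2·21+1=43,  q_1=2·1+0=2
a_2=4:  p_2=4·43+21=193,  q_2=4·2+1=9
…
a_4=1:  p_4=1·622+193=815,  q_4=1·29+9=38
a_5=2:  p_5=2·815+622=2252,  q_5=2·38+29=105
…
a_7=2:  p_7=2·23335+2252=48922,  q_7=2·1088+105=2281
…
a_9=3:  p_9=3·72257+48922=265693,  q_9=3·3369+2281=12388
a_10=4:  p_10=4·265693+72257=1135029,  q_10=4·12388+3369=52921
a_11=2:  p_11=2·1135029+265693=2535751,  q_11=2·52921+12388=118230
fundamental: x₁=2535751, y₁=118230  (since 6430033134001 − 460·13978332900 = 1)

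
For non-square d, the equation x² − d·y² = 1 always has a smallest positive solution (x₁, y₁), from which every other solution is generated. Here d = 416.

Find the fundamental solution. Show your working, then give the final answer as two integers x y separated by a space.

5201 255

√416 → a₀=20, period (2,1,1,9,1,1,2,40); ℓ=8 even so k=7
i=0: a=20 ⇒ p=20, q=1
…
i=3: a=1 ⇒ p=102, q=5
…
i=6: a=1 ⇒ p=2060, q=101
i=7: a=2 ⇒ p=5201, q=255
(x₁, y₁) = (5201, 255);  5201² − 416·255² = 1 ✓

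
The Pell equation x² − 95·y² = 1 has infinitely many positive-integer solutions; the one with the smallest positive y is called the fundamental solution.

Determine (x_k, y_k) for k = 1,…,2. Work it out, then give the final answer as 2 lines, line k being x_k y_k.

√95 → a₀=9, period (1,2,1,18); ℓ=4 even so k=3
a_0=9:  p_0=9·1+0=9,  q_0=9·0+1=1
a_1=1:  p_1=1·9+1=10,  q_1=1·1+0=1
a_2=2:  p_2=2·10+9=29,  q_2=2·1+1=3
a_3=1:  p_3=1·29+10=39,  q_3=1·3+1=4
→ (39, 4).  Check: 39²=1521, 95·4²=1520, difference 1.
n=2: (39,4)∘(39,4) = (39·39+95·4·4, 39·4+4·39) = (3041,312)

39 4
3041 312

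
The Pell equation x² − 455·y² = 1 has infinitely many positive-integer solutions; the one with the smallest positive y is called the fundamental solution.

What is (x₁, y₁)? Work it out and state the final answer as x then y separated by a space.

64 3

√455 → a₀=21, period (3,42); ℓ=2 even so k=1
i=0: a=21 ⇒ p=21, q=1
i=1: a=3 ⇒ p=64, q=3
(x₁, y₁) = (64, 3);  64² − 455·3² = 1 ✓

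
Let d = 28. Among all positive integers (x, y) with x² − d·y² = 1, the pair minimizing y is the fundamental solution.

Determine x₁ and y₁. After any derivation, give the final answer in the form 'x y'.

127 24

√28 = [5; 3,2,3,10, …], period ℓ=4 (even) → k=3
step 0: (5, 1)  from 5·(1,0) + (0,1)
step 1: (16, 3)  from 3·(5,1) + (1,0)
step 2: (37, 7)  from 2·(16,3) + (5,1)
step 3: (127, 24)  from 3·(37,7) + (16,3)
→ (127, 24).  Check: 127²=16129, 28·24²=16128, difference 1.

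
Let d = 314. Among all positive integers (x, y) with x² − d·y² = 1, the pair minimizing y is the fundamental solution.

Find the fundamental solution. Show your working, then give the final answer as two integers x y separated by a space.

392499 22150

√314 = [17; 1,2,1,1,2,1,34, …], period ℓ=7 (odd) → k=13
step 0: (17, 1)  from 17·(1,0) + (0,1)
…
step 2: (53, 3)  from 2·(18,1) + (17,1)
step 3: (71, 4)  from 1·(53,3) + (18,1)
…
step 9: (47029, 2654)  from 2·(15824,893) + (15381,868)
step 10: (62853, 3547)  from 1·(47029,2654) + (15824,893)
…
step 12: (282617, 15949)  from 2·(109882,6201) + (62853,3547)
step 13: (392499, 22150)  from 1·(282617,15949) + (109882,6201)
fundamental: x₁=392499, y₁=22150  (since 154055465001 − 314·490622500 = 1)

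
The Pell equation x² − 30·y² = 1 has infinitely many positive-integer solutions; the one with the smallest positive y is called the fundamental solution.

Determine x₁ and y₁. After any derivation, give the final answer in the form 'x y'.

11 2

[5; 2,10] for √30; ℓ=2 ⇒ convergent index 1
i=0: a=5 ⇒ p=5, q=1
i=1: a=2 ⇒ p=11, q=2
(x₁, y₁) = (11, 2);  11² − 30·2² = 1 ✓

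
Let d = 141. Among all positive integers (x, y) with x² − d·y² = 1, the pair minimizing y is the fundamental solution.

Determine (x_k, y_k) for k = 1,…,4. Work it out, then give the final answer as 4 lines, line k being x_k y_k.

d=141: √d = [11; 1,6,1,22] (ℓ=4, even), read p_3/q_3
i=0: a=11 ⇒ p=11, q=1
i=1: a=1 ⇒ p=12, q=1
i=2: a=6 ⇒ p=83, q=7
i=3: a=1 ⇒ p=95, q=8
(x₁, y₁) = (95, 8);  95² − 141·8² = 1 ✓
n=2: (95,8)∘(95,8) = (95·95+141·8·8, 95·8+8·95) = (18049,1520)
n=3: (18049,1520)∘(95,8) = (95·18049+141·8·1520, 95·1520+8·18049) = (3429215,288792)
n=4: (3429215,288792)∘(95,8) = (95·3429215+141·8·288792, 95·288792+8·3429215) = (651532801,54868960)

95 8
18049 1520
3429215 288792
651532801 54868960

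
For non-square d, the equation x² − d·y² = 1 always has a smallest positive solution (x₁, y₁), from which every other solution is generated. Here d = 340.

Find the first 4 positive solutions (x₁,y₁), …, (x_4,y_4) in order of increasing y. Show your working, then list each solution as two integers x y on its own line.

d=340: √d = [18; 2,3,1,1,1,…,3,2,36] (ℓ=14, even), read p_13/q_13
k=0  a_k=18  p_k/q_k = 18/1
…
k=4  a_k=1  p_k/q_k = 295/16
k=5  a_k=1  p_k/q_k = 461/25
k=6  a_k=1  p_k/q_k = 756/41
…
k=8  a_k=1  p_k/q_k = 7265/394
k=9  a_k=1  p_k/q_k = 13774/747
k=10  a_k=1  p_k/q_k = 21039/1141
k=11  a_k=1  p_k/q_k = 34813/1888
k=12  a_k=3  p_k/q_k = 125478/6805
k=13  a_k=2  p_k/q_k = 285769/15498
fundamental: x₁=285769, y₁=15498  (since 81663921361 − 340·240188004 = 1)
k=2:  x_2 = 285769·285769+340·15498·15498 = 163327842721,  y_2 = 285769·15498+15498·285769 = 8857695924
k=3:  x_3 = 285769·163327842721+340·15498·8857695924 = 93348068572789129,  y_3 = 285769·8857695924+15498·163327842721 = 5062509812995614
k=4:  x_4 = 285769·93348068572789129+340·15498·5062509812995614 = 53351968415791425367681,  y_4 = 285769·5062509812995614+15498·93348068572789129 = 2893416733491029538408

285769 15498
163327842721 8857695924
93348068572789129 5062509812995614
53351968415791425367681 2893416733491029538408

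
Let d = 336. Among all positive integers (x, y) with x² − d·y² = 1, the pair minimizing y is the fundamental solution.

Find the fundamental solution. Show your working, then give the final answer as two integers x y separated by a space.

√336 = [18; 3,36, …], period ℓ=2 (even) → k=1
i=0: a=18 ⇒ p=18, q=1
i=1: a=3 ⇒ p=55, q=3
fundamental: x₁=55, y₁=3  (since 3025 − 336·9 = 1)

55 3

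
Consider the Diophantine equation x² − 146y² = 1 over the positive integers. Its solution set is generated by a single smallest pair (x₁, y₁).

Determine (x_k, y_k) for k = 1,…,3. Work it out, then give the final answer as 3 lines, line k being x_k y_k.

d=146: √d = [12; 12,24] (ℓ=2, even), read p_1/q_1
a_0=12:  p_0=12·1+0=12,  q_0=12·0+1=1
a_1=12:  p_1=12·12+1=145,  q_1=12·1+0=12
→ (145, 12).  Check: 145²=21025, 146·12²=21024, difference 1.
n=2: (145,12)∘(145,12) = (145·145+146·12·12, 145·12+12·145) = (42049,3480)
n=3: (42049,3480)∘(145,12) = (145·42049+146·12·3480, 145·3480+12·42049) = (12194065,1009188)

145 12
42049 3480
12194065 1009188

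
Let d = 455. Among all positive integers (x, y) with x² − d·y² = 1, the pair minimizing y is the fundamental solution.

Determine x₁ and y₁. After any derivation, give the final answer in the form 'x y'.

64 3

[21; 3,42] for √455; ℓ=2 ⇒ convergent index 1
a_0=21:  p_0=21·1+0=21,  q_0=21·0+1=1
a_1=3:  p_1=3·21+1=64,  q_1=3·1+0=3
fundamental: x₁=64, y₁=3  (since 4096 − 455·9 = 1)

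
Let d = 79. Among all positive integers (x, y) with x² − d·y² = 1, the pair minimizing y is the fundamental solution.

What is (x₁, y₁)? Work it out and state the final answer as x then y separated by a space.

80 9

√79 = [8; 1,7,1,16, …], period ℓ=4 (even) → k=3
k=0  a_k=8  p_k/q_k = 8/1
k=1  a_k=1  p_k/q_k = 9/1
k=2  a_k=7  p_k/q_k = 71/8
k=3  a_k=1  p_k/q_k = 80/9
(x₁, y₁) = (80, 9);  80² − 79·9² = 1 ✓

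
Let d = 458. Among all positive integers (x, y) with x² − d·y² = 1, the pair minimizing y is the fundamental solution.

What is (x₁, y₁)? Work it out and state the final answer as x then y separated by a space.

√458 → a₀=21, period (2,2,42); ℓ=3 odd so k=5
k=0  a_k=21  p_k/q_k = 21/1
…
k=2  a_k=2  p_k/q_k = 107/5
…
k=4  a_k=2  p_k/q_k = 9181/429
k=5  a_k=2  p_k/q_k = 22899/1070
(x₁, y₁) = (22899, 1070);  22899² − 458·1070² = 1 ✓

22899 1070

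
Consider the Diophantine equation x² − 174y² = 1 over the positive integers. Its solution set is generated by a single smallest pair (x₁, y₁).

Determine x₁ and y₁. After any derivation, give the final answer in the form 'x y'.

d=174: √d = [13; 5,4,5,26] (ℓ=4, even), read p_3/q_3
k=0  a_k=13  p_k/q_k = 13/1
k=1  a_k=5  p_k/q_k = 66/5
k=2  a_k=4  p_k/q_k = 277/21
k=3  a_k=5  p_k/q_k = 1451/110
(x₁, y₁) = (1451, 110);  1451² − 174·110² = 1 ✓

1451 110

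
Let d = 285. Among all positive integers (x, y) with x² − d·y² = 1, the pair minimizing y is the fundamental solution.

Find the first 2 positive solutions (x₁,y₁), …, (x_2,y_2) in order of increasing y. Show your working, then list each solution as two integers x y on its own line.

[16; 1,7,2,7,1,32] for √285; ℓ=6 ⇒ convergent index 5
a_0=16:  p_0=16·1+0=16,  q_0=16·0+1=1
a_1=1:  p_1=1·16+1=17,  q_1=1·1+0=1
a_2=7:  p_2=7·17+16=135,  q_2=7·1+1=8
…
a_4=7:  p_4=7·287+135=2144,  q_4=7·17+8=127
a_5=1:  p_5=1·2144+287=2431,  q_5=1·127+17=144
→ (2431, 144).  Check: 2431²=5909761, 285·144²=5909760, difference 1.
(2431+144√285)^2 = 11819521 + 700128√285

2431 144
11819521 700128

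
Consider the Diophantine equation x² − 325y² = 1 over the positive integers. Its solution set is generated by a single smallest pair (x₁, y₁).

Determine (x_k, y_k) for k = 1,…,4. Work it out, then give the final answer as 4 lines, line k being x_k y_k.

[18; 36] for √325; ℓ=1 ⇒ convergent index 1
step 0: (18, 1)  from 18·(1,0) + (0,1)
step 1: (649, 36)  from 36·(18,1) + (1,0)
→ (649, 36).  Check: 649²=421201, 325·36²=421200, difference 1.
(649+36√325)^2 = 842401 + 46728√325
(649+36√325)^3 = 1093435849 + 60652908√325
(649+36√325)^4 = 1419278889601 + 78727427856√325

649 36
842401 46728
1093435849 60652908
1419278889601 78727427856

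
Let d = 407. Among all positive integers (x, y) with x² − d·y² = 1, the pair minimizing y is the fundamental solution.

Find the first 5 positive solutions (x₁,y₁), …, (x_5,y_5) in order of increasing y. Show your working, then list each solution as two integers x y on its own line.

[20; 5,1,2,1,5,40] for √407; ℓ=6 ⇒ convergent index 5
step 0: (20, 1)  from 20·(1,0) + (0,1)
…
step 2: (121, 6)  from 1·(101,5) + (20,1)
step 3: (343, 17)  from 2·(121,6) + (101,5)
step 4: (464, 23)  from 1·(343,17) + (121,6)
step 5: (2663, 132)  from 5·(464,23) + (343,17)
(x₁, y₁) = (2663, 132);  2663² − 407·132² = 1 ✓
(x_2, y_2) = (2663·2663 + 407·132·132, 2663·132 + 132·2663) = (14183137, 703032)
(x_3, y_3) = (2663·14183137 + 407·132·703032, 2663·703032 + 132·14183137) = (75539384999, 3744348300)
(x_4, y_4) = (2663·75539384999 + 407·132·3744348300, 2663·3744348300 + 132·75539384999) = (402322750321537, 19942398342768)
(x_5, y_5) = (2663·402322750321537 + 407·132·19942398342768, 2663·19942398342768 + 132·402322750321537) = (2142770892673121063, 106213209829234068)

2663 132
14183137 703032
75539384999 3744348300
402322750321537 19942398342768
2142770892673121063 106213209829234068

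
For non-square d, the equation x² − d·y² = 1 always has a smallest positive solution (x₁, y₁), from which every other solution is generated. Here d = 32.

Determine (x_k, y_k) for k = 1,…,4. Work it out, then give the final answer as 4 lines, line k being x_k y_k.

d=32: √d = [5; 1,1,1,10] (ℓ=4, even), read p_3/q_3
i=0: a=5 ⇒ p=5, q=1
…
i=2: a=1 ⇒ p=11, q=2
i=3: a=1 ⇒ p=17, q=3
(x₁, y₁) = (17, 3);  17² − 32·3² = 1 ✓
(x_2, y_2) = (17·17 + 32·3·3, 17·3 + 3·17) = (577, 102)
(x_3, y_3) = (17·577 + 32·3·102, 17·102 + 3·577) = (19601, 3465)
(x_4, y_4) = (17·19601 + 32·3·3465, 17·3465 + 3·19601) = (665857, 117708)

17 3
577 102
19601 3465
665857 117708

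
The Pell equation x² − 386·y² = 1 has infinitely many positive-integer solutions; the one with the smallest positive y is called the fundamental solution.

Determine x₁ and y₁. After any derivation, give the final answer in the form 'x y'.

111555 5678

√386 → a₀=19, period (1,1,1,4,1,18,1,4,1,1,1,38); ℓ=12 even so k=11
a_0=19:  p_0=19·1+0=19,  q_0=19·0+1=1
a_1=1:  p_1=1·19+1=20,  q_1=1·1+0=1
…
a_3=1:  p_3=1·39+20=59,  q_3=1·2+1=3
a_4=4:  p_4=4·59+39=275,  q_4=4·3+2=14
a_5=1:  p_5=1·275+59=334,  q_5=1·14+3=17
a_6=18:  p_6=18·334+275=6287,  q_6=18·17+14=320
a_7=1:  p_7=1·6287+334=6621,  q_7=1·320+17=337
a_8=4:  p_8=4·6621+6287=32771,  q_8=4·337+320=1668
…
a_10=1:  p_10=1·39392+32771=72163,  q_10=1·2005+1668=3673
a_11=1:  p_11=1·72163+39392=111555,  q_11=1·3673+2005=5678
(x₁, y₁) = (111555, 5678);  111555² − 386·5678² = 1 ✓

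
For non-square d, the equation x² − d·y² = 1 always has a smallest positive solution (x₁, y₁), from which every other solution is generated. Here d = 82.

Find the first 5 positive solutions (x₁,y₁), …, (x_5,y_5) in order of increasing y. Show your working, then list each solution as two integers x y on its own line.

163 18
53137 5868
17322499 1912950
5647081537 623615832
1840931258563 203296848282

d=82: √d = [9; 18] (ℓ=1, odd), read p_1/q_1
a_0=9:  p_0=9·1+0=9,  q_0=9·0+1=1
a_1=18:  p_1=18·9+1=163,  q_1=18·1+0=18
fundamental: x₁=163, y₁=18  (since 26569 − 82·324 = 1)
(163+18√82)^2 = 53137 + 5868√82
(163+18√82)^3 = 17322499 + 1912950√82
(163+18√82)^4 = 5647081537 + 623615832√82
(163+18√82)^5 = 1840931258563 + 203296848282√82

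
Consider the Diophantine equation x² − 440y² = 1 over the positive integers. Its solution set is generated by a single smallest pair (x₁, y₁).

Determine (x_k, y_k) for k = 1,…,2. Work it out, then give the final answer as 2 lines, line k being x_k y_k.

√440 → a₀=20, period (1,40); ℓ=2 even so k=1
step 0: (20, 1)  from 20·(1,0) + (0,1)
step 1: (21, 1)  from 1·(20,1) + (1,0)
fundamental: x₁=21, y₁=1  (since 441 − 440·1 = 1)
n=2: (21,1)∘(21,1) = (21·21+440·1·1, 21·1+1·21) = (881,42)

21 1
881 42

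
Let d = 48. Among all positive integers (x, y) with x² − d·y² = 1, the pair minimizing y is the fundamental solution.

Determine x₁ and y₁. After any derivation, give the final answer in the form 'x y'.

7 1

√48 = [6; 1,12, …], period ℓ=2 (even) → k=1
step 0: (6, 1)  from 6·(1,0) + (0,1)
step 1: (7, 1)  from 1·(6,1) + (1,0)
(x₁, y₁) = (7, 1);  7² − 48·1² = 1 ✓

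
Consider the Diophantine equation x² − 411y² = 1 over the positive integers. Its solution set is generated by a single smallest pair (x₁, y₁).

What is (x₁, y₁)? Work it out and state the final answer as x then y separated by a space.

49730 2453

√411 = [20; 3,1,1,1,19,1,1,1,3,40, …], period ℓ=10 (even) → k=9
i=0: a=20 ⇒ p=20, q=1
i=1: a=3 ⇒ p=61, q=3
…
i=4: a=1 ⇒ p=223, q=11
i=5: a=19 ⇒ p=4379, q=216
i=6: a=1 ⇒ p=4602, q=227
i=7: a=1 ⇒ p=8981, q=443
i=8: a=1 ⇒ p=13583, q=670
i=9: a=3 ⇒ p=49730, q=2453
(x₁, y₁) = (49730, 2453);  49730² − 411·2453² = 1 ✓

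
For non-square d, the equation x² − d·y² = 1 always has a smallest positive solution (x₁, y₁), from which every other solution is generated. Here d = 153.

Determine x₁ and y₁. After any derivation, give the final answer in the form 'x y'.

2177 176

√153 → a₀=12, period (2,1,2,2,2,1,2,24); ℓ=8 even so k=7
k=0  a_k=12  p_k/q_k = 12/1
…
k=4  a_k=2  p_k/q_k = 235/19
k=5  a_k=2  p_k/q_k = 569/46
k=6  a_k=1  p_k/q_k = 804/65
k=7  a_k=2  p_k/q_k = 2177/176
(x₁, y₁) = (2177, 176);  2177² − 153·176² = 1 ✓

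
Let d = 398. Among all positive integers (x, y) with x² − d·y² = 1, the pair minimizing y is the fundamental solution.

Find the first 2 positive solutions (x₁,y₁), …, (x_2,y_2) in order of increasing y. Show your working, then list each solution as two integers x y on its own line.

√398 = [19; 1,18,1,38, …], period ℓ=4 (even) → k=3
step 0: (19, 1)  from 19·(1,0) + (0,1)
step 1: (20, 1)  from 1·(19,1) + (1,0)
step 2: (379, 19)  from 18·(20,1) + (19,1)
step 3: (399, 20)  from 1·(379,19) + (20,1)
fundamental: x₁=399, y₁=20  (since 159201 − 398·400 = 1)
n=2: (399,20)∘(399,20) = (399·399+398·20·20, 399·20+20·399) = (318401,15960)

399 20
318401 15960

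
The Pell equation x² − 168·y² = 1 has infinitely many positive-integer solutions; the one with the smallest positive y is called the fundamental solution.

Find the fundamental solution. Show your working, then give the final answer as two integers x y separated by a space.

√168 = [12; 1,24, …], period ℓ=2 (even) → k=1
k=0  a_k=12  p_k/q_k = 12/1
k=1  a_k=1  p_k/q_k = 13/1
→ (13, 1).  Check: 13²=169, 168·1²=168, difference 1.

13 1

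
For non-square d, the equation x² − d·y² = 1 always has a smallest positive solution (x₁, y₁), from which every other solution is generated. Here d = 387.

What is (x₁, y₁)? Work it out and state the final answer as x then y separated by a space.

3482 177

[19; 1,2,19,2,1,38] for √387; ℓ=6 ⇒ convergent index 5
step 0: (19, 1)  from 19·(1,0) + (0,1)
step 1: (20, 1)  from 1·(19,1) + (1,0)
step 2: (59, 3)  from 2·(20,1) + (19,1)
step 3: (1141, 58)  from 19·(59,3) + (20,1)
step 4: (2341, 119)  from 2·(1141,58) + (59,3)
step 5: (3482, 177)  from 1·(2341,119) + (1141,58)
fundamental: x₁=3482, y₁=177  (since 12124324 − 387·31329 = 1)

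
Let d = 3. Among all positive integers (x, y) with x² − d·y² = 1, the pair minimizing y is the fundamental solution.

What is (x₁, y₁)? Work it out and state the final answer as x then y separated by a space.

[1; 1,2] for √3; ℓ=2 ⇒ convergent index 1
i=0: a=1 ⇒ p=1, q=1
i=1: a=1 ⇒ p=2, q=1
(x₁, y₁) = (2, 1);  2² − 3·1² = 1 ✓

2 1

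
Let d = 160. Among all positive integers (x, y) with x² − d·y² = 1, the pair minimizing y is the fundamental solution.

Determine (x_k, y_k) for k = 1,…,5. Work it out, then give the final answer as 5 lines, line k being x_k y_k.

721 57
1039681 82194
1499219281 118523691
2161873163521 170911080228
3117419602578001 246453659165085

√160 → a₀=12, period (1,1,1,5,1,1,1,24); ℓ=8 even so k=7
step 0: (12, 1)  from 12·(1,0) + (0,1)
step 1: (13, 1)  from 1·(12,1) + (1,0)
step 2: (25, 2)  from 1·(13,1) + (12,1)
step 3: (38, 3)  from 1·(25,2) + (13,1)
…
step 5: (253, 20)  from 1·(215,17) + (38,3)
step 6: (468, 37)  from 1·(253,20) + (215,17)
step 7: (721, 57)  from 1·(468,37) + (253,20)
fundamental: x₁=721, y₁=57  (since 519841 − 160·3249 = 1)
n=2: (721,57)∘(721,57) = (721·721+160·57·57, 721·57+57·721) = (1039681,82194)
n=3: (1039681,82194)∘(721,57) = (721·1039681+160·57·82194, 721·82194+57·1039681) = (1499219281,118523691)
n=4: (1499219281,118523691)∘(721,57) = (721·1499219281+160·57·118523691, 721·118523691+57·1499219281) = (2161873163521,170911080228)
n=5: (2161873163521,170911080228)∘(721,57) = (721·2161873163521+160·57·170911080228, 721·170911080228+57·2161873163521) = (3117419602578001,246453659165085)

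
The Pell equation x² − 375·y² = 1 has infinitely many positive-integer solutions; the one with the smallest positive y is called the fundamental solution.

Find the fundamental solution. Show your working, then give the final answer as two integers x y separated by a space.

√375 → a₀=19, period (2,1,2,1,5,1,2,1,2,38); ℓ=10 even so k=9
i=0: a=19 ⇒ p=19, q=1
…
i=6: a=1 ⇒ p=1433, q=74
i=7: a=2 ⇒ p=4086, q=211
i=8: a=1 ⇒ p=5519, q=285
i=9: a=2 ⇒ p=15124, q=781
fundamental: x₁=15124, y₁=781  (since 228735376 − 375·609961 = 1)

15124 781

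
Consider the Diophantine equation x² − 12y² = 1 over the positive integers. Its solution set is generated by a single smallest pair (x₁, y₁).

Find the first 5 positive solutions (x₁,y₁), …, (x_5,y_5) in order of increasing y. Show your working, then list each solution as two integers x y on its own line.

7 2
97 28
1351 390
18817 5432
262087 75658

√12 = [3; 2,6, …], period ℓ=2 (even) → k=1
i=0: a=3 ⇒ p=3, q=1
i=1: a=2 ⇒ p=7, q=2
fundamental: x₁=7, y₁=2  (since 49 − 12·4 = 1)
(x_2, y_2) = (7·7 + 12·2·2, 7·2 + 2·7) = (97, 28)
(x_3, y_3) = (7·97 + 12·2·28, 7·28 + 2·97) = (1351, 390)
(x_4, y_4) = (7·1351 + 12·2·390, 7·390 + 2·1351) = (18817, 5432)
(x_5, y_5) = (7·18817 + 12·2·5432, 7·5432 + 2·18817) = (262087, 75658)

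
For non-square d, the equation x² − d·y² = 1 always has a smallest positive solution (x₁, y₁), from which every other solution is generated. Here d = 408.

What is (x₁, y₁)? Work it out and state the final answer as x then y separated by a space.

[20; 5,40] for √408; ℓ=2 ⇒ convergent index 1
i=0: a=20 ⇒ p=20, q=1
i=1: a=5 ⇒ p=101, q=5
fundamental: x₁=101, y₁=5  (since 10201 − 408·25 = 1)

101 5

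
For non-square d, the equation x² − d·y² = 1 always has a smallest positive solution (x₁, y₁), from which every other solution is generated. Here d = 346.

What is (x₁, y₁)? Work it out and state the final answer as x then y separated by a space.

[18; 1,1,1,1,36] for √346; ℓ=5 ⇒ convergent index 9
k=0  a_k=18  p_k/q_k = 18/1
…
k=8  a_k=1  p_k/q_k = 10398/559
k=9  a_k=1  p_k/q_k = 17299/930
fundamental: x₁=17299, y₁=930  (since 299255401 − 346·864900 = 1)

17299 930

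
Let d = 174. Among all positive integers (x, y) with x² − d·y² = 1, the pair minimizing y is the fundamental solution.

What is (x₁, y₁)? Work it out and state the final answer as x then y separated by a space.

1451 110

[13; 5,4,5,26] for √174; ℓ=4 ⇒ convergent index 3
a_0=13:  p_0=13·1+0=13,  q_0=13·0+1=1
a_1=5:  p_1=5·13+1=66,  q_1=5·1+0=5
a_2=4:  p_2=4·66+13=277,  q_2=4·5+1=21
a_3=5:  p_3=5·277+66=1451,  q_3=5·21+5=110
→ (1451, 110).  Check: 1451²=2105401, 174·110²=2105400, difference 1.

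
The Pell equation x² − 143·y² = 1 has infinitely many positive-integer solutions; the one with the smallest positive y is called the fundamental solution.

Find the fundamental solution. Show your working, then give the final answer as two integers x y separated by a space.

12 1

d=143: √d = [11; 1,22] (ℓ=2, even), read p_1/q_1
i=0: a=11 ⇒ p=11, q=1
i=1: a=1 ⇒ p=12, q=1
(x₁, y₁) = (12, 1);  12² − 143·1² = 1 ✓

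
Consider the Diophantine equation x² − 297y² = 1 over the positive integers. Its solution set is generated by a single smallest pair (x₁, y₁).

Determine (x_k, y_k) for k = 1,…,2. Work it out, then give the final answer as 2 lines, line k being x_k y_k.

48599 2820
4723725601 274098360

√297 = [17; 4,3,1,1,2,1,1,3,4,34, …], period ℓ=10 (even) → k=9
a_0=17:  p_0=17·1+0=17,  q_0=17·0+1=1
a_1=4:  p_1=4·17+1=69,  q_1=4·1+0=4
…
a_6=1:  p_6=1·1327+517=1844,  q_6=1·77+30=107
a_7=1:  p_7=1·1844+1327=3171,  q_7=1·107+77=184
a_8=3:  p_8=3·3171+1844=11357,  q_8=3·184+107=659
a_9=4:  p_9=4·11357+3171=48599,  q_9=4·659+184=2820
(x₁, y₁) = (48599, 2820);  48599² − 297·2820² = 1 ✓
k=2:  x_2 = 48599·48599+297·2820·2820 = 4723725601,  y_2 = 48599·2820+2820·48599 = 274098360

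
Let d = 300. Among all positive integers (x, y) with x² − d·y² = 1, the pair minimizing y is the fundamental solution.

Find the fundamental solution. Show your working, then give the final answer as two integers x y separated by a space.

1351 78

√300 → a₀=17, period (3,8,3,34); ℓ=4 even so k=3
step 0: (17, 1)  from 17·(1,0) + (0,1)
…
step 2: (433, 25)  from 8·(52,3) + (17,1)
step 3: (1351, 78)  from 3·(433,25) + (52,3)
(x₁, y₁) = (1351, 78);  1351² − 300·78² = 1 ✓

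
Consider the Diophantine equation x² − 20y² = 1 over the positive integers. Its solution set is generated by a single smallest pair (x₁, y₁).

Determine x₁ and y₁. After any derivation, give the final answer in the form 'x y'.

9 2

d=20: √d = [4; 2,8] (ℓ=2, even), read p_1/q_1
k=0  a_k=4  p_k/q_k = 4/1
k=1  a_k=2  p_k/q_k = 9/2
(x₁, y₁) = (9, 2);  9² − 20·2² = 1 ✓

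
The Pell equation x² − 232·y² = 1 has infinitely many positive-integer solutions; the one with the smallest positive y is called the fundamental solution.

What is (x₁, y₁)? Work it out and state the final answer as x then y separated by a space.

√232 = [15; 4,3,7,3,4,30, …], period ℓ=6 (even) → k=5
k=0  a_k=15  p_k/q_k = 15/1
k=1  a_k=4  p_k/q_k = 61/4
k=2  a_k=3  p_k/q_k = 198/13
k=3  a_k=7  p_k/q_k = 1447/95
k=4  a_k=3  p_k/q_k = 4539/298
k=5  a_k=4  p_k/q_k = 19603/1287
→ (19603, 1287).  Check: 19603²=384277609, 232·1287²=384277608, difference 1.

19603 1287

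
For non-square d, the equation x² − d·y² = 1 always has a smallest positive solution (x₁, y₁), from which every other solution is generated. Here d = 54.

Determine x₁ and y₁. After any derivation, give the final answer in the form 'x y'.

485 66

[7; 2,1,6,1,2,14] for √54; ℓ=6 ⇒ convergent index 5
i=0: a=7 ⇒ p=7, q=1
…
i=4: a=1 ⇒ p=169, q=23
i=5: a=2 ⇒ p=485, q=66
fundamental: x₁=485, y₁=66  (since 235225 − 54·4356 = 1)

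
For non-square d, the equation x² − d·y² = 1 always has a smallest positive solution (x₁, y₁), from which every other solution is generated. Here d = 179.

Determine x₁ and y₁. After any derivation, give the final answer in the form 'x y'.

√179 = [13; 2,1,1,1,3,…,1,2,26, …], period ℓ=14 (even) → k=13
step 0: (13, 1)  from 13·(1,0) + (0,1)
…
step 2: (40, 3)  from 1·(27,2) + (13,1)
…
step 7: (26999, 2018)  from 13·(2047,153) + (388,29)
…
step 9: (438125, 32747)  from 3·(137042,10243) + (26999,2018)
…
step 11: (1013292, 75737)  from 1·(575167,42990) + (438125,32747)
step 12: (1588459, 118727)  from 1·(1013292,75737) + (575167,42990)
step 13: (4190210, 313191)  from 2·(1588459,118727) + (1013292,75737)
→ (4190210, 313191).  Check: 4190210²=17557859844100, 179·313191²=17557859844099, difference 1.

4190210 313191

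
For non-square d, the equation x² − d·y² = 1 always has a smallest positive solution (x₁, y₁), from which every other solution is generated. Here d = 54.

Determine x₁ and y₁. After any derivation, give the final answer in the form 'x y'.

485 66

√54 = [7; 2,1,6,1,2,14, …], period ℓ=6 (even) → k=5
k=0  a_k=7  p_k/q_k = 7/1
…
k=3  a_k=6  p_k/q_k = 147/20
k=4  a_k=1  p_k/q_k = 169/23
k=5  a_k=2  p_k/q_k = 485/66
(x₁, y₁) = (485, 66);  485² − 54·66² = 1 ✓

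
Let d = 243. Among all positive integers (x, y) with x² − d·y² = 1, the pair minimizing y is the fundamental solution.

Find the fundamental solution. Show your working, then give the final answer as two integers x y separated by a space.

70226 4505

[15; 1,1,2,3,15,3,2,1,1,30] for √243; ℓ=10 ⇒ convergent index 9
a_0=15:  p_0=15·1+0=15,  q_0=15·0+1=1
a_1=1:  p_1=1·15+1=16,  q_1=1·1+0=1
a_2=1:  p_2=1·16+15=31,  q_2=1·1+1=2
a_3=2:  p_3=2·31+16=78,  q_3=2·2+1=5
…
a_5=15:  p_5=15·265+78=4053,  q_5=15·17+5=260
…
a_7=2:  p_7=2·12424+4053=28901,  q_7=2·797+260=1854
a_8=1:  p_8=1·28901+12424=41325,  q_8=1·1854+797=2651
a_9=1:  p_9=1·41325+28901=70226,  q_9=1·2651+1854=4505
(x₁, y₁) = (70226, 4505);  70226² − 243·4505² = 1 ✓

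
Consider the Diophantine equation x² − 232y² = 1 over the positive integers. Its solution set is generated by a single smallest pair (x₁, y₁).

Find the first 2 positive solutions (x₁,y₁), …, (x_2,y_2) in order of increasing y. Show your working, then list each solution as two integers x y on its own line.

19603 1287
768555217 50458122

√232 = [15; 4,3,7,3,4,30, …], period ℓ=6 (even) → k=5
a_0=15:  p_0=15·1+0=15,  q_0=15·0+1=1
a_1=4:  p_1=4·15+1=61,  q_1=4·1+0=4
a_2=3:  p_2=3·61+15=198,  q_2=3·4+1=13
a_3=7:  p_3=7·198+61=1447,  q_3=7·13+4=95
a_4=3:  p_4=3·1447+198=4539,  q_4=3·95+13=298
a_5=4:  p_5=4·4539+1447=19603,  q_5=4·298+95=1287
fundamental: x₁=19603, y₁=1287  (since 384277609 − 232·1656369 = 1)
k=2:  x_2 = 19603·19603+232·1287·1287 = 768555217,  y_2 = 19603·1287+1287·19603 = 50458122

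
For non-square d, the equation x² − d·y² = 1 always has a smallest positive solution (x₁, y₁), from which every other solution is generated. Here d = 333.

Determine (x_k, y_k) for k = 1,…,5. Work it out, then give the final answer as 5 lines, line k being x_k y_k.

√333 = [18; 4,36, …], period ℓ=2 (even) → k=1
a_0=18:  p_0=18·1+0=18,  q_0=18·0+1=1
a_1=4:  p_1=4·18+1=73,  q_1=4·1+0=4
(x₁, y₁) = (73, 4);  73² − 333·4² = 1 ✓
n=2: (73,4)∘(73,4) = (73·73+333·4·4, 73·4+4·73) = (10657,584)
n=3: (10657,584)∘(73,4) = (73·10657+333·4·584, 73·584+4·10657) = (1555849,85260)
n=4: (1555849,85260)∘(73,4) = (73·1555849+333·4·85260, 73·85260+4·1555849) = (227143297,12447376)
n=5: (227143297,12447376)∘(73,4) = (73·227143297+333·4·12447376, 73·12447376+4·227143297) = (33161365513,1817231636)

73 4
10657 584
1555849 85260
227143297 12447376
33161365513 1817231636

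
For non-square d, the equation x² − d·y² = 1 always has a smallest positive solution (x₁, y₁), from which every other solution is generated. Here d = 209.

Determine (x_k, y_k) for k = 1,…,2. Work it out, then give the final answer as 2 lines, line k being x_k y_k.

√209 = [14; 2,5,3,2,3,5,2,28, …], period ℓ=8 (even) → k=7
step 0: (14, 1)  from 14·(1,0) + (0,1)
…
step 6: (21266, 1471)  from 5·(4019,278) + (1171,81)
step 7: (46551, 3220)  from 2·(21266,1471) + (4019,278)
→ (46551, 3220).  Check: 46551²=2166995601, 209·3220²=2166995600, difference 1.
n=2: (46551,3220)∘(46551,3220) = (46551·46551+209·3220·3220, 46551·3220+3220·46551) = (4333991201,299788440)

46551 3220
4333991201 299788440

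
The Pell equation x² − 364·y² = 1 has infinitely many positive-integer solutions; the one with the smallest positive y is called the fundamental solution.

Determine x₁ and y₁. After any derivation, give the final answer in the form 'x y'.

√364 → a₀=19, period (12,1,2,3,1,8,1,3,2,1,12,38); ℓ=12 even so k=11
i=0: a=19 ⇒ p=19, q=1
…
i=5: a=1 ⇒ p=3148, q=165
…
i=7: a=1 ⇒ p=30755, q=1612
…
i=10: a=1 ⇒ p=390371, q=20461
i=11: a=12 ⇒ p=4954951, q=259710
fundamental: x₁=4954951, y₁=259710  (since 24551539412401 − 364·67449284100 = 1)

4954951 259710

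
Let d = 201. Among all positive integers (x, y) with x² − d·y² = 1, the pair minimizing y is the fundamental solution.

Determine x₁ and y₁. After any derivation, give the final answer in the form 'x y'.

515095 36332

d=201: √d = [14; 5,1,1,1,2,…,1,5,28] (ℓ=14, even), read p_13/q_13
i=0: a=14 ⇒ p=14, q=1
i=1: a=5 ⇒ p=71, q=5
i=2: a=1 ⇒ p=85, q=6
i=3: a=1 ⇒ p=156, q=11
…
i=5: a=2 ⇒ p=638, q=45
i=6: a=1 ⇒ p=879, q=62
i=7: a=8 ⇒ p=7670, q=541
i=8: a=1 ⇒ p=8549, q=603
i=9: a=2 ⇒ p=24768, q=1747
…
i=11: a=1 ⇒ p=58085, q=4097
i=12: a=1 ⇒ p=91402, q=6447
i=13: a=5 ⇒ p=515095, q=36332
→ (515095, 36332).  Check: 515095²=265322859025, 201·36332²=265322859024, difference 1.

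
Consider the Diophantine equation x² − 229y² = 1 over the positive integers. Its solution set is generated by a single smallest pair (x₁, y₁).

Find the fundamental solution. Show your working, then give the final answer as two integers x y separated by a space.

5848201 386460

d=229: √d = [15; 7,1,1,7,30] (ℓ=5, odd), read p_9/q_9
step 0: (15, 1)  from 15·(1,0) + (0,1)
step 1: (106, 7)  from 7·(15,1) + (1,0)
step 2: (121, 8)  from 1·(106,7) + (15,1)
step 3: (227, 15)  from 1·(121,8) + (106,7)
step 4: (1710, 113)  from 7·(227,15) + (121,8)
…
step 6: (362399, 23948)  from 7·(51527,3405) + (1710,113)
step 7: (413926, 27353)  from 1·(362399,23948) + (51527,3405)
step 8: (776325, 51301)  from 1·(413926,27353) + (362399,23948)
step 9: (5848201, 386460)  from 7·(776325,51301) + (413926,27353)
fundamental: x₁=5848201, y₁=386460  (since 34201454936401 − 229·149351331600 = 1)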